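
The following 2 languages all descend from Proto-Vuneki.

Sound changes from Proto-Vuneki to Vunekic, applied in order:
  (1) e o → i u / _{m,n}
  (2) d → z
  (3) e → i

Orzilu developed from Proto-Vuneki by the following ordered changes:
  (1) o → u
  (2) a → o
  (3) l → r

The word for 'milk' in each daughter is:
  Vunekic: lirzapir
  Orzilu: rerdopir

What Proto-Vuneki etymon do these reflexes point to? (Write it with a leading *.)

*lerdapir

Position 5: Vunekic has a, Orzilu has o. Vunekic preserves a here (none of its changes turn any other segment into a), so the proto-segment is *a.
Position 1: Vunekic has l, Orzilu has r. Vunekic preserves l here (none of its changes turn any other segment into l), so the proto-segment is *l.
Position 4: Vunekic has z, Orzilu has d. Orzilu preserves d here (none of its changes turn any other segment into d), so the proto-segment is *d.
This points to *lerdapir. Verify forward in each daughter:
Vunekic: *lerdapir
  lerdapir (rule 1 does not apply)
  lerdapir → lerzapir   [unconditioned shift]
  lerzapir → lirzapir   [vowel merger]
  giving Vunekic lirzapir.
Orzilu: start from *lerdapir.
  rule 1: no change — lerdapir
  rule 2 (vowel merger): lerdapir → lerdopir
  rule 3 (unconditioned shift): lerdopir → rerdopir
  ⇒ Orzilu rerdopir
Only *lerdapir yields all of Vunekic lirzapir, Orzilu rerdopir.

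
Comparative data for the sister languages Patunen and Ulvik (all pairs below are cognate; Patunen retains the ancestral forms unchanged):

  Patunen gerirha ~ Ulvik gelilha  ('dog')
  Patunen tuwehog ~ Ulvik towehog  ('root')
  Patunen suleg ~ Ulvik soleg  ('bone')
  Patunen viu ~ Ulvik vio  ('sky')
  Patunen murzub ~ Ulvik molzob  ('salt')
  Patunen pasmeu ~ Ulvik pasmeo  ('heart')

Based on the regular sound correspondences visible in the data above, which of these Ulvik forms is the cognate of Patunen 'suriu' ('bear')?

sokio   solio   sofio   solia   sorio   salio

solio

murzub ~ molzob — Patunen u corresponds to Ulvik o after a consonant, before r.
gerirha ~ gelilha — Patunen r corresponds to Ulvik l between vowels (before a front vowel).
viu ~ vio, pasmeu ~ pasmeo — Patunen u corresponds to Ulvik o word-finally.
Applying these to Patunen 'suriu':
  suriu → soriu   (u→o after a consonant, before r)
  soriu → soliu   (r→l between vowels (before a front vowel))
  soliu → solio   (u→o word-finally)
So the Ulvik cognate is 'solio'.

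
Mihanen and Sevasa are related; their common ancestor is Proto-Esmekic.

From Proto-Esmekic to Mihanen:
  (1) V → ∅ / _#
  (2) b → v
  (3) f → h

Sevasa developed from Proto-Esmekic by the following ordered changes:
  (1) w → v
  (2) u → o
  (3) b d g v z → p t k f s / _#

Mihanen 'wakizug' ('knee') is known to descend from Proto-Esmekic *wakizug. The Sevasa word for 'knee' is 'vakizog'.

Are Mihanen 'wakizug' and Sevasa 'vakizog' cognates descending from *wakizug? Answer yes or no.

Derive the expected Sevasa reflex of *wakizug:
Sevasa: start from *wakizug.
  rule 1 (unconditioned shift): wakizug → vakizug
  rule 2 (vowel merger): vakizug → vakizog
  rule 3 (final devoicing): vakizog → vakizok
  ⇒ Sevasa vakizok
The regular Sevasa reflex would be 'vakizok', but the attested form is 'vakizog'. The correspondence is irregular, so they are not cognates (the Sevasa form has a different source).

no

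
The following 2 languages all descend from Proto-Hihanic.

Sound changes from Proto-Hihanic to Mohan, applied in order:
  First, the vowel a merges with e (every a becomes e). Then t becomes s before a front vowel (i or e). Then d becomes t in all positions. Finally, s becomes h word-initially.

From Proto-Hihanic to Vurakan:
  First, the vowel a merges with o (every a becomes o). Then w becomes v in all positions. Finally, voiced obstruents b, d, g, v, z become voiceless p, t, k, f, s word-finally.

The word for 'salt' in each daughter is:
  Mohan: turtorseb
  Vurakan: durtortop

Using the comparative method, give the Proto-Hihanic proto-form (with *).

Position 9: Mohan has b, Vurakan has p. Mohan preserves b here (none of its changes turn any other segment into b), so the proto-segment is *b.
Position 7: Mohan has s, Vurakan has t. Taking the neighbouring segments as reconstructed: Mohan s could go back to *t or *s; Vurakan t can only go back to *t — the one source consistent with every daughter is *t.
Position 1: Mohan has t, Vurakan has d. Vurakan preserves d here (none of its changes turn any other segment into d), so the proto-segment is *d.
This points to *durtortab. Verify forward in each daughter:
Mohan: *durtortab
  durtortab → durtorteb   [vowel merger]
  durtorteb → durtorseb   [palatalisation]
  durtorseb → turtorseb   [unconditioned shift]
  turtorseb (rule 4 does not apply)
  giving Mohan turtorseb.
Vurakan: *durtortab > durtortob > durtortop  (by vowel merger, final devoicing)
Only *durtortab yields all of Mohan turtorseb, Vurakan durtortop.

*durtortab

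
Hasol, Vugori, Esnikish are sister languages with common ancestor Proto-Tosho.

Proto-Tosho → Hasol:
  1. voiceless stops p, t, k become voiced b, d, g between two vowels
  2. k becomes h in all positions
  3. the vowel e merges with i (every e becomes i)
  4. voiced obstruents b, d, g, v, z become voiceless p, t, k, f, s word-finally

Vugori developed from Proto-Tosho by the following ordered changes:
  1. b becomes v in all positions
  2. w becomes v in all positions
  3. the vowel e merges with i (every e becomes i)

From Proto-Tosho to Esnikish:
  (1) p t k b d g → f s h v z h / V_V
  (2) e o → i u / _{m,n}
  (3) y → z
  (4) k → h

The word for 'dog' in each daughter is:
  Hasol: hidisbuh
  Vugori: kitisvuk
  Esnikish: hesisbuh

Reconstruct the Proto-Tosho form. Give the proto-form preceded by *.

Position 2: Hasol has i, Vugori has i, Esnikish has e. Esnikish preserves e here (none of its changes turn any other segment into e), so the proto-segment is *e.
Position 6: Hasol has b, Vugori has v, Esnikish has b. Esnikish preserves b here (none of its changes turn any other segment into b), so the proto-segment is *b.
Position 1: Hasol has h, Vugori has k, Esnikish has h. Vugori preserves k here (none of its changes turn any other segment into k), so the proto-segment is *k.
Continuing position by position gives *ketisbuk; check it forward:
Hasol: start from *ketisbuk.
  rule 1 (intervocalic voicing): ketisbuk → kedisbuk
  rule 2 (unconditioned shift): kedisbuk → hedisbuh
  rule 3 (vowel merger): hedisbuh → hidisbuh
  rule 4: no change — hidisbuh
  ⇒ Hasol hidisbuh
Vugori: *ketisbuk > ketisvuk > kitisvuk  (by unconditioned shift, vowel merger)
Esnikish: *ketisbuk
  ketisbuk → kesisbuk   [intervocalic lenition]
  kesisbuk (rule 2 does not apply)
  kesisbuk (rule 3 does not apply)
  kesisbuk → hesisbuh   [unconditioned shift]
  giving Esnikish hesisbuh.
*ketisbuk is the unique common source.

*ketisbuk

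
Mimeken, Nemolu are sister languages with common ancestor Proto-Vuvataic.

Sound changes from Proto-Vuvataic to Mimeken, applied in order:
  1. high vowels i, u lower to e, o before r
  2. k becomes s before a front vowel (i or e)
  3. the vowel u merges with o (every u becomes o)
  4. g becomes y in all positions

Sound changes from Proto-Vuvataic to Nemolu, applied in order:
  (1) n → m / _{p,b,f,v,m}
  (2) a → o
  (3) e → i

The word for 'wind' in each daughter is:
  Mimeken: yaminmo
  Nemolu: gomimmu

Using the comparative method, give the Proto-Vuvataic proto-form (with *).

Position 2: Mimeken has a, Nemolu has o. Mimeken preserves a here (none of its changes turn any other segment into a), so the proto-segment is *a.
Position 7: Mimeken has o, Nemolu has u. Nemolu preserves u here (none of its changes turn any other segment into u), so the proto-segment is *u.
Verify the candidate proto-form against each daughter:
Mimeken: *gaminmu > gaminmo > yaminmo  (by vowel merger, unconditioned shift)
Nemolu: start from *gaminmu.
  rule 1 (nasal place assimilation): gaminmu → gamimmu
  rule 2 (vowel merger): gamimmu → gomimmu
  rule 3: no change — gomimmu
  ⇒ Nemolu gomimmu
*gaminmu is the unique common source.

*gaminmu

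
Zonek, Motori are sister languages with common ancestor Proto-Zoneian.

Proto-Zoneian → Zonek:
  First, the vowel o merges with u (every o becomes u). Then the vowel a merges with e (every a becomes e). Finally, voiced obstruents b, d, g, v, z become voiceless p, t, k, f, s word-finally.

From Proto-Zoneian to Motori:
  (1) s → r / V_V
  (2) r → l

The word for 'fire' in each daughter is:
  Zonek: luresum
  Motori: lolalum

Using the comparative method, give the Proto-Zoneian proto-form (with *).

Position 5: Zonek has s, Motori has l. Taking the neighbouring segments as reconstructed: Zonek s can only go back to *s; Motori l could go back to *s or *l or *r — the one source consistent with every daughter is *s.
Position 2: Zonek has u, Motori has o. Motori preserves o here (none of its changes turn any other segment into o), so the proto-segment is *o.
Verify the candidate proto-form against each daughter:
Zonek: start from *lorasum.
  rule 1 (vowel merger): lorasum → lurasum
  rule 2 (vowel merger): lurasum → luresum
  rule 3: no change — luresum
  ⇒ Zonek luresum
Motori: *lorasum
  lorasum → lorarum   [rhotacism]
  lorarum → lolalum   [unconditioned shift]
  giving Motori lolalum.
*lorasum is the unique common source.

*lorasum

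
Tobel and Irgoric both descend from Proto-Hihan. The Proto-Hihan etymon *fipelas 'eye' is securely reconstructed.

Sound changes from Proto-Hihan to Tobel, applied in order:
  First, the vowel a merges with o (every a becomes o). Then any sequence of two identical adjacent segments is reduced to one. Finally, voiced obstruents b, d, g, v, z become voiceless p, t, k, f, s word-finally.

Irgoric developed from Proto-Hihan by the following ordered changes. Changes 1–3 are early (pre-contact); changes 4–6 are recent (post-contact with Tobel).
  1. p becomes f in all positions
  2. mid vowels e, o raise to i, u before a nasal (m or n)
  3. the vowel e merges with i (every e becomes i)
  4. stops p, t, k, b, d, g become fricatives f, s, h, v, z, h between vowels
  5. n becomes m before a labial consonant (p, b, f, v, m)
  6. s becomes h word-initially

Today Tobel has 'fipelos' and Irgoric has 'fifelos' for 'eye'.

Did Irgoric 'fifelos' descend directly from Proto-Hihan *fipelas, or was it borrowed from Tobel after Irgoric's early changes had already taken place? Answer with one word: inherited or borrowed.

If inherited, *fipelas would pass through all of Irgoric's changes:
Irgoric: *fipelas > fifelas > fifilas  (by unconditioned shift, vowel merger)
If borrowed from Tobel 'fipelos' after the early changes, it would undergo only the recent ones:
  rule 4 (intervocalic lenition): fipelos → fifelos
  rule 5 (nasal place assimilation): no change (fifelos)
  rule 6 (debuccalisation): no change (fifelos)
  ⇒ as a loan: fifelos
Irgoric 'fifelos' matches the loan outcome 'fifelos', not the inherited 'fifilas' — it skipped the early Irgoric changes, so it was borrowed from Tobel.

borrowed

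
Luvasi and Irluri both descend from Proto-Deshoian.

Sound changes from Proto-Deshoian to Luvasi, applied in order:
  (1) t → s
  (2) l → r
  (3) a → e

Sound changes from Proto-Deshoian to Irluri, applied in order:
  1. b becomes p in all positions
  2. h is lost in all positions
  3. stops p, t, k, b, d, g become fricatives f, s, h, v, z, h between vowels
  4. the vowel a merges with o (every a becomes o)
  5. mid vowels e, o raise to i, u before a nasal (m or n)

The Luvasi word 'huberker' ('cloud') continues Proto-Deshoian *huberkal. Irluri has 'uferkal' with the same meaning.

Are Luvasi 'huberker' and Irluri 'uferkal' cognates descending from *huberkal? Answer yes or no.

Derive the expected Irluri reflex of *huberkal:
Irluri: start from *huberkal.
  rule 1 (unconditioned shift): huberkal → huperkal
  rule 2 (h-loss): huperkal → uperkal
  rule 3 (intervocalic lenition): uperkal → uferkal
  rule 4 (vowel merger): uferkal → uferkol
  rule 5: no change — uferkol
  ⇒ Irluri uferkol
The regular Irluri reflex would be 'uferkol', but the attested form is 'uferkal'. The correspondence is irregular, so they are not cognates (the Irluri form has a different source).

no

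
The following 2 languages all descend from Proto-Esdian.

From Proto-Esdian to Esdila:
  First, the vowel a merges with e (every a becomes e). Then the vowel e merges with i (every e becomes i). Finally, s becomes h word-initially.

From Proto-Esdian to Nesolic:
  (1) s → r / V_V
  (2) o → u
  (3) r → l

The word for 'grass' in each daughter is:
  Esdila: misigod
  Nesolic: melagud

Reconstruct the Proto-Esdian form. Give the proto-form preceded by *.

*mesagod

Position 4: Esdila has i, Nesolic has a. Nesolic preserves a here (none of its changes turn any other segment into a), so the proto-segment is *a.
Position 6: Esdila has o, Nesolic has u. Esdila preserves o here (none of its changes turn any other segment into o), so the proto-segment is *o.
Position 2: Esdila has i, Nesolic has e. Nesolic preserves e here (none of its changes turn any other segment into e), so the proto-segment is *e.
Verify the candidate proto-form against each daughter:
Esdila: start from *mesagod.
  rule 1 (vowel merger): mesagod → mesegod
  rule 2 (vowel merger): mesegod → misigod
  rule 3: no change — misigod
  ⇒ Esdila misigod
Nesolic: *mesagod
  mesagod → meragod   [rhotacism]
  meragod → meragud   [vowel merger]
  meragud → melagud   [unconditioned shift]
  giving Nesolic melagud.
Only *mesagod yields all of Esdila misigod, Nesolic melagud.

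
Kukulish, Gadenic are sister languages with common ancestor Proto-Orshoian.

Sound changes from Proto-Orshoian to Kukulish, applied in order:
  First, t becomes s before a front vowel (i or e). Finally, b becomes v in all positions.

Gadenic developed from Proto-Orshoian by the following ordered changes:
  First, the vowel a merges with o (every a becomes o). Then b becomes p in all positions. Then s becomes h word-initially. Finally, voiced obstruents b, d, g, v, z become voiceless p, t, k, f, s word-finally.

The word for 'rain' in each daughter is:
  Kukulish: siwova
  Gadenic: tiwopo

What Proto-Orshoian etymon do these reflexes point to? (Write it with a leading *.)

Position 5: Kukulish has v, Gadenic has p. Taking the neighbouring segments as reconstructed: Kukulish v could go back to *b or *v; Gadenic p could go back to *p or *b — the one source consistent with every daughter is *b.
Position 1: Kukulish has s, Gadenic has t. Taking the neighbouring segments as reconstructed: Kukulish s could go back to *t or *s; Gadenic t can only go back to *t — the one source consistent with every daughter is *t.
Position 6: Kukulish has a, Gadenic has o. Kukulish preserves a here (none of its changes turn any other segment into a), so the proto-segment is *a.
The remaining positions agree across the daughters. Check the candidate against every language:
Kukulish: start from *tiwoba.
  rule 1 (palatalisation): tiwoba → siwoba
  rule 2 (unconditioned shift): siwoba → siwova
  ⇒ Kukulish siwova
Gadenic: *tiwoba > tiwobo > tiwopo  (by vowel merger, unconditioned shift)
*tiwoba is the unique common source.

*tiwoba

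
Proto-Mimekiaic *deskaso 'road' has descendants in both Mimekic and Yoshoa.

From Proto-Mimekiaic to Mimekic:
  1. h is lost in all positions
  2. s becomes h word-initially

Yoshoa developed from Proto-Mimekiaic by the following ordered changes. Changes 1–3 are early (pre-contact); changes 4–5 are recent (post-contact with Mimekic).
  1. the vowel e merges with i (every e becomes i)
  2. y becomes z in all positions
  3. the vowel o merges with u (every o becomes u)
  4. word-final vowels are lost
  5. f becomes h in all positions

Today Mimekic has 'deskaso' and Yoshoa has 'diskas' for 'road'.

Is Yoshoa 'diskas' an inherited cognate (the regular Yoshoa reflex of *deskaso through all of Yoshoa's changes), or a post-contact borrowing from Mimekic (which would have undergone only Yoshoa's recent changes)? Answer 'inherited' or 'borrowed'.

If inherited, *deskaso would pass through all of Yoshoa's changes:
Yoshoa: start from *deskaso.
  rule 1 (vowel merger): deskaso → diskaso
  rule 2: no change — diskaso
  rule 3 (vowel merger): diskaso → diskasu
  rule 4 (apocope): diskasu → diskas
  rule 5: no change — diskas
  ⇒ Yoshoa diskas
If borrowed from Mimekic 'deskaso' after the early changes, it would undergo only the recent ones:
  rule 4 (apocope): deskaso → deskas
  rule 5 (unconditioned shift): no change (deskas)
  ⇒ as a loan: deskas
Yoshoa 'diskas' matches the inherited outcome exactly, so it is an inherited cognate, not a loan.

inherited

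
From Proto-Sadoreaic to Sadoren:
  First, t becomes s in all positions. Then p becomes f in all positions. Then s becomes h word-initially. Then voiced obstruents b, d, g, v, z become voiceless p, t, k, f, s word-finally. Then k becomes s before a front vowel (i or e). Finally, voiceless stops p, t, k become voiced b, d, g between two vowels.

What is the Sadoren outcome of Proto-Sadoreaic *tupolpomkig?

hufolfomsik

Sadoren: *tupolpomkig
  tupolpomkig → supolpomkig   [unconditioned shift]
  supolpomkig → sufolfomkig   [unconditioned shift]
  sufolfomkig → hufolfomkig   [debuccalisation]
  hufolfomkig → hufolfomkik   [final devoicing]
  hufolfomkik → hufolfomsik   [palatalisation]
  hufolfomsik (rule 6 does not apply)
  giving Sadoren hufolfomsik.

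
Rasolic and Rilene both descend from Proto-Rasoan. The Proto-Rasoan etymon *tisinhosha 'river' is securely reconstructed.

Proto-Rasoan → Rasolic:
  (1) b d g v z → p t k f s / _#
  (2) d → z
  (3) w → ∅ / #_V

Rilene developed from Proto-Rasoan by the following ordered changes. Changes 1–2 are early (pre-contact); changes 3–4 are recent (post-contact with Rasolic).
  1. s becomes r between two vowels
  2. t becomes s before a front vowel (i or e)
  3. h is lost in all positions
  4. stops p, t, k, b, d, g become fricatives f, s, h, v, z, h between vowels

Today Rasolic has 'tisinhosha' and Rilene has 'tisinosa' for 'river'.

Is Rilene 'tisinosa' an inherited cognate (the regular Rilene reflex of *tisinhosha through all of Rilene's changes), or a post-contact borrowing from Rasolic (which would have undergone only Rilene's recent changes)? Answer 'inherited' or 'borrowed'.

borrowed

If inherited, *tisinhosha would pass through all of Rilene's changes:
Rilene: start from *tisinhosha.
  rule 1 (rhotacism): tisinhosha → tirinhosha
  rule 2 (palatalisation): tirinhosha → sirinhosha
  rule 3 (h-loss): sirinhosha → sirinosa
  rule 4: no change — sirinosa
  ⇒ Rilene sirinosa
If borrowed from Rasolic 'tisinhosha' after the early changes, it would undergo only the recent ones:
  rule 3 (h-loss): tisinhosha → tisinosa
  rule 4 (intervocalic lenition): no change (tisinosa)
  ⇒ as a loan: tisinosa
Rilene 'tisinosa' matches the loan outcome 'tisinosa', not the inherited 'sirinosa' — it skipped the early Rilene changes, so it was borrowed from Rasolic.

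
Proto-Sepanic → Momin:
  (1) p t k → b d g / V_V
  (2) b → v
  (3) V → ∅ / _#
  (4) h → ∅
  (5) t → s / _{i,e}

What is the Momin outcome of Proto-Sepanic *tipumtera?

Momin: *tipumtera > tibumtera > tivumtera > tivumter > sivumser  (by intervocalic voicing, unconditioned shift, apocope, palatalisation)

sivumser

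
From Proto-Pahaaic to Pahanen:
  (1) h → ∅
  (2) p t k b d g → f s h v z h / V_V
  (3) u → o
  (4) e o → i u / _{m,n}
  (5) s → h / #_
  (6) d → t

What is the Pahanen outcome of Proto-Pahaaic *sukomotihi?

hohumosii

Pahanen: start from *sukomotihi.
  rule 1 (h-loss): sukomotihi → sukomotii
  rule 2 (intervocalic lenition): sukomotii → suhomosii
  rule 3 (vowel merger): suhomosii → sohomosii
  rule 4 (pre-nasal raising): sohomosii → sohumosii
  rule 5 (debuccalisation): sohumosii → hohumosii
  rule 6: no change — hohumosii
  ⇒ Pahanen hohumosii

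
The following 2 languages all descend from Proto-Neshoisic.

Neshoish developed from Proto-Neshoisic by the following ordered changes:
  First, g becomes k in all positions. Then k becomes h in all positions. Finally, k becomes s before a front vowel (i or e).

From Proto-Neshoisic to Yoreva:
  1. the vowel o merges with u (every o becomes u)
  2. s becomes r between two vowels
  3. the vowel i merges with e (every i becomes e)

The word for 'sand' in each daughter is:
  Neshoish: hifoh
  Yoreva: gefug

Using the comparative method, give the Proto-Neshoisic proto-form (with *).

*gifog

Position 4: Neshoish has o, Yoreva has u. Neshoish preserves o here (none of its changes turn any other segment into o), so the proto-segment is *o.
Position 2: Neshoish has i, Yoreva has e. Neshoish preserves i here (none of its changes turn any other segment into i), so the proto-segment is *i.
Position 1: Neshoish has h, Yoreva has g. Yoreva preserves g here (none of its changes turn any other segment into g), so the proto-segment is *g.
Verify the candidate proto-form against each daughter:
Neshoish: start from *gifog.
  rule 1 (unconditioned shift): gifog → kifok
  rule 2 (unconditioned shift): kifok → hifoh
  rule 3: no change — hifoh
  ⇒ Neshoish hifoh
Yoreva: start from *gifog.
  rule 1 (vowel merger): gifog → gifug
  rule 2: no change — gifug
  rule 3 (vowel merger): gifug → gefug
  ⇒ Yoreva gefug
*gifog is the unique common source.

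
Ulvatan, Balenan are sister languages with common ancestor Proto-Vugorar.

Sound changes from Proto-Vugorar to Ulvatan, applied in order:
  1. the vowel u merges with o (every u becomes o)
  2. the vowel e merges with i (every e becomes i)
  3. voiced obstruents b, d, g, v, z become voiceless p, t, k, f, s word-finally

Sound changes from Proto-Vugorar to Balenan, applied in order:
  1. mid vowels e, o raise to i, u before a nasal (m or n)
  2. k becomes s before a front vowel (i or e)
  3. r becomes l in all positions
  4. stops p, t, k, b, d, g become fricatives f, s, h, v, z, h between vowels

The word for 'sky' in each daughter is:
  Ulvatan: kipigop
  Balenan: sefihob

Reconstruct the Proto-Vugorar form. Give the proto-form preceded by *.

Position 1: Ulvatan has k, Balenan has s. Taking the neighbouring segments as reconstructed: Ulvatan k can only go back to *k; Balenan s could go back to *k or *s — the one source consistent with every daughter is *k.
Position 2: Ulvatan has i, Balenan has e. Balenan preserves e here (none of its changes turn any other segment into e), so the proto-segment is *e.
Position 5: Ulvatan has g, Balenan has h. Ulvatan preserves g here (none of its changes turn any other segment into g), so the proto-segment is *g.
Verify the candidate proto-form against each daughter:
Ulvatan: *kepigob > kipigob > kipigop  (by vowel merger, final devoicing)
Balenan: *kepigob > sepigob > sefihob  (by palatalisation, intervocalic lenition)
Only *kepigob yields all of Ulvatan kipigop, Balenan sefihob.

*kepigob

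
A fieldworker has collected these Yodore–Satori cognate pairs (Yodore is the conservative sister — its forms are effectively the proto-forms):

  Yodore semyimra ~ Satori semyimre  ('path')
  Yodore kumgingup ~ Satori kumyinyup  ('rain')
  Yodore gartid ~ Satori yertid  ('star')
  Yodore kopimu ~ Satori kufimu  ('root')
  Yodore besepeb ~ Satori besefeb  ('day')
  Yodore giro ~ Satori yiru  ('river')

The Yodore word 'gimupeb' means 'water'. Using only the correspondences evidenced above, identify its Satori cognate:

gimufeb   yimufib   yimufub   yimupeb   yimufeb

giro ~ yiru — Yodore g corresponds to Satori y word-initially before a front vowel.
besepeb ~ besefeb — Yodore p corresponds to Satori f between vowels (before a front vowel).
Applying these to Yodore 'gimupeb':
  gimupeb → yimupeb   (g→y word-initially before a front vowel)
  yimupeb → yimufeb   (p→f between vowels (before a front vowel))
So the Satori cognate is 'yimufeb'.

yimufeb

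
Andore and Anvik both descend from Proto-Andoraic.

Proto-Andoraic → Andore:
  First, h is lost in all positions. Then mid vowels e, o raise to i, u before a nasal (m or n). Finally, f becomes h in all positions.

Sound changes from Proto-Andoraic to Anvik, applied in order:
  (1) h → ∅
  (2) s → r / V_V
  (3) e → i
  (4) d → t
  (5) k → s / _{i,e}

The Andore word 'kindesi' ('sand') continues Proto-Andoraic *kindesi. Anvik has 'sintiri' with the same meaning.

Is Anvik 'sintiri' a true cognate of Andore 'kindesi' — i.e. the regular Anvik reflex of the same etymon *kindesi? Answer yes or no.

yes

Derive the expected Anvik reflex of *kindesi:
Anvik: *kindesi > kinderi > kindiri > kintiri > sintiri  (by rhotacism, vowel merger, unconditioned shift, palatalisation)
Anvik 'sintiri' matches the regular reflex exactly, so the pair is cognate.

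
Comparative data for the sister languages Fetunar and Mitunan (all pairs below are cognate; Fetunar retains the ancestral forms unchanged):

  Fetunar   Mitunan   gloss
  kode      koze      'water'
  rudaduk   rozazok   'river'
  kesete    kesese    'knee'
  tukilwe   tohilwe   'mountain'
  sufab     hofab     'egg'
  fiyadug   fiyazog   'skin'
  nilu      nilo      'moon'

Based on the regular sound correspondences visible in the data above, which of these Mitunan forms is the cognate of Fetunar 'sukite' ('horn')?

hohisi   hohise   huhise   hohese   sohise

hohise

sufab ~ hofab — Fetunar s corresponds to Mitunan h word-initially before a back vowel.
rudaduk ~ rozazok, tukilwe ~ tohilwe — Fetunar u corresponds to Mitunan o after a consonant, before a consonant other than r, m, n, p, b, f, v.
tukilwe ~ tohilwe — Fetunar k corresponds to Mitunan h between vowels (before a front vowel).
kesete ~ kesese — Fetunar t corresponds to Mitunan s between vowels (before a front vowel).
Applying these to Fetunar 'sukite':
  sukite → hukite   (s→h word-initially before a back vowel)
  hukite → hokite   (u→o after a consonant, before a consonant other than r, m, n, p, b, f, v)
  hokite → hohite   (k→h between vowels (before a front vowel))
  hohite → hohise   (t→s between vowels (before a front vowel))
So the Mitunan cognate is 'hohise'.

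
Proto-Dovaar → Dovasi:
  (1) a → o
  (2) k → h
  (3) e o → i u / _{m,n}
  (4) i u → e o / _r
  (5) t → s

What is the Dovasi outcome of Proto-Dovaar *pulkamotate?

Dovasi: *pulkamotate > pulkomotote > pulhomotote > pulhumotote > pulhumosose  (by vowel merger, unconditioned shift, pre-nasal raising, unconditioned shift)

pulhumosose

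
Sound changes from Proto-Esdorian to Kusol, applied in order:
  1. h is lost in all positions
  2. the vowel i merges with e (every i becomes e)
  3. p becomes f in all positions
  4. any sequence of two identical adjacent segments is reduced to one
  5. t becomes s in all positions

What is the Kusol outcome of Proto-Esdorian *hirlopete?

Kusol: *hirlopete
  hirlopete → irlopete   [h-loss]
  irlopete → erlopete   [vowel merger]
  erlopete → erlofete   [unconditioned shift]
  erlofete (rule 4 does not apply)
  erlofete → erlofese   [unconditioned shift]
  giving Kusol erlofese.

erlofese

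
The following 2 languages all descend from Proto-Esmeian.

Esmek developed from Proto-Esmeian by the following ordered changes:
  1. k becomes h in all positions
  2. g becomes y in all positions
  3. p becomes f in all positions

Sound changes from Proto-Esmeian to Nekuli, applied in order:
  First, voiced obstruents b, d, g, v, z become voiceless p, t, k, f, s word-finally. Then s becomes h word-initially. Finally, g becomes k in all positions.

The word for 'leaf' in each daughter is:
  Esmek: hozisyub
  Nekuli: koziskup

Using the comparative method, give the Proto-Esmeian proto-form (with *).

*kozisgub

Position 8: Esmek has b, Nekuli has p. Esmek preserves b here (none of its changes turn any other segment into b), so the proto-segment is *b.
Position 6: Esmek has y, Nekuli has k. Taking the neighbouring segments as reconstructed: Esmek y could go back to *g or *y; Nekuli k could go back to *k or *g — the one source consistent with every daughter is *g.
Position 1: Esmek has h, Nekuli has k. Taking the neighbouring segments as reconstructed: Esmek h could go back to *k or *h; Nekuli k could go back to *k or *g — the one source consistent with every daughter is *k.
The remaining positions agree across the daughters. Check the candidate against every language:
Esmek: *kozisgub > hozisgub > hozisyub  (by unconditioned shift, unconditioned shift)
Nekuli: start from *kozisgub.
  rule 1 (final devoicing): kozisgub → kozisgup
  rule 2: no change — kozisgup
  rule 3 (unconditioned shift): kozisgup → koziskup
  ⇒ Nekuli koziskup
Only *kozisgub yields all of Esmek hozisyub, Nekuli koziskup.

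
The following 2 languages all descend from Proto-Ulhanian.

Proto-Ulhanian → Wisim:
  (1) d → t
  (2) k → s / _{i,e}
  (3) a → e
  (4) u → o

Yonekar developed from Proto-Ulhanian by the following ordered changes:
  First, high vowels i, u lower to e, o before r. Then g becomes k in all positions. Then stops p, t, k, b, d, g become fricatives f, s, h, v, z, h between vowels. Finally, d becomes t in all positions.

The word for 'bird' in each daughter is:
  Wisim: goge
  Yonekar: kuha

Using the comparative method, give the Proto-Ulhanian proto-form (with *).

Position 4: Wisim has e, Yonekar has a. Yonekar preserves a here (none of its changes turn any other segment into a), so the proto-segment is *a.
Position 1: Wisim has g, Yonekar has k. Wisim preserves g here (none of its changes turn any other segment into g), so the proto-segment is *g.
This points to *guga. Verify forward in each daughter:
Wisim: start from *guga.
  rule 1: no change — guga
  rule 2: no change — guga
  rule 3 (vowel merger): guga → guge
  rule 4 (vowel merger): guge → goge
  ⇒ Wisim goge
Yonekar: *guga
  guga (rule 1 does not apply)
  guga → kuka   [unconditioned shift]
  kuka → kuha   [intervocalic lenition]
  kuha (rule 4 does not apply)
  giving Yonekar kuha.
*guga is the unique common source.

*guga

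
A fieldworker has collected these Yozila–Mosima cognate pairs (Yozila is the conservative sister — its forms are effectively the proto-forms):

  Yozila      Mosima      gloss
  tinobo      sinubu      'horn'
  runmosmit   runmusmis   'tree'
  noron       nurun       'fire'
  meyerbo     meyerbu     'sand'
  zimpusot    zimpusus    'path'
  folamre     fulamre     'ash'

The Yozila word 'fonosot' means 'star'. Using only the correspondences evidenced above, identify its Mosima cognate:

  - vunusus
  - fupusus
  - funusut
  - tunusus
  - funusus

funusus

noron ~ nurun — Yozila o corresponds to Mosima u after a consonant, before a nasal.
runmosmit ~ runmusmis, zimpusot ~ zimpusus — Yozila o corresponds to Mosima u after a consonant, before a consonant other than r, m, n, p, b, f, v.
runmosmit ~ runmusmis, zimpusot ~ zimpusus — Yozila t corresponds to Mosima s word-finally.
Applying these to Yozila 'fonosot':
  fonosot → funosot   (o→u after a consonant, before a nasal)
  funosot → funusot   (o→u after a consonant, before a consonant other than r, m, n, p, b, f, v)
  funusot → funusut   (o→u after a consonant, before a consonant other than r, m, n, p, b, f, v)
  funusut → funusus   (t→s word-finally)
So the Mosima cognate is 'funusus'.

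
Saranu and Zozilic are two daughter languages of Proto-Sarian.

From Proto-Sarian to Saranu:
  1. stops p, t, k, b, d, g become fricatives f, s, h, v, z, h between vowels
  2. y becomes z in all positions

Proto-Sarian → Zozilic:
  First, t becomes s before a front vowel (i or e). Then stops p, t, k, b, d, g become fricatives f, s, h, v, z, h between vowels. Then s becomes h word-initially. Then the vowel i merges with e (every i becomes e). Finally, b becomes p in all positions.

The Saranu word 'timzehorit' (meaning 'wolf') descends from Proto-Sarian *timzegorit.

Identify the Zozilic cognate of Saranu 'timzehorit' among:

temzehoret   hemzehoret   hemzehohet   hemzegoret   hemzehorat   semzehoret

hemzehoret

Zozilic: *timzegorit > simzegorit > simzehorit > himzehorit > hemzehoret  (by palatalisation, intervocalic lenition, debuccalisation, vowel merger)
Among the options, 'hemzehoret' alone shows every Zozilic change applied in order.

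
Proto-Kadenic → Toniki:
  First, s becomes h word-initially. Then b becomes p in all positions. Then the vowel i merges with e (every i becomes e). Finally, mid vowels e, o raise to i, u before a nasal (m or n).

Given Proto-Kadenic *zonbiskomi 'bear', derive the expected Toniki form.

Toniki: *zonbiskomi > zonpiskomi > zonpeskome > zunpeskume  (by unconditioned shift, vowel merger, pre-nasal raising)

zunpeskume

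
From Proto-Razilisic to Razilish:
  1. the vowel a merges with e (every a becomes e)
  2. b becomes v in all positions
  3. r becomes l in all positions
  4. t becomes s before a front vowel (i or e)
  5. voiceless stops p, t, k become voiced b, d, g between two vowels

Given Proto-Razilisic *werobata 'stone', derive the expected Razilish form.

Razilish: *werobata > werobete > werovete > welovete > welovese  (by vowel merger, unconditioned shift, unconditioned shift, palatalisation)

welovese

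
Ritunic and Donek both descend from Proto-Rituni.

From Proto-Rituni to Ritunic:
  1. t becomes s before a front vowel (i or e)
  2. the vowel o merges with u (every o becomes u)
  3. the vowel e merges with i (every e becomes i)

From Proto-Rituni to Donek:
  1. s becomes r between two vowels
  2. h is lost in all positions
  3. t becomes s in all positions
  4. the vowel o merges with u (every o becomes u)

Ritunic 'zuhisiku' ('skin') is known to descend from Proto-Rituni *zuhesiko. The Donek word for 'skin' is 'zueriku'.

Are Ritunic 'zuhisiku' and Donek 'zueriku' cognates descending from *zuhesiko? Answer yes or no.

Derive the expected Donek reflex of *zuhesiko:
Donek: *zuhesiko
  zuhesiko → zuheriko   [rhotacism]
  zuheriko → zueriko   [h-loss]
  zueriko (rule 3 does not apply)
  zueriko → zueriku   [vowel merger]
  giving Donek zueriku.
Donek 'zueriku' matches the regular reflex exactly, so the pair is cognate.

yes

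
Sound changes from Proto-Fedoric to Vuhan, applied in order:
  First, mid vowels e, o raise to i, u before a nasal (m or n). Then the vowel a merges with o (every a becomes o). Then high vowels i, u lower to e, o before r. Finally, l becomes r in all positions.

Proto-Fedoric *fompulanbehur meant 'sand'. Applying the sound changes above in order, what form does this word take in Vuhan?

Vuhan: start from *fompulanbehur.
  rule 1 (pre-nasal raising): fompulanbehur → fumpulanbehur
  rule 2 (vowel merger): fumpulanbehur → fumpulonbehur
  rule 3 (pre-rhotic lowering): fumpulonbehur → fumpulonbehor
  rule 4 (unconditioned shift): fumpulonbehor → fumpuronbehor
  ⇒ Vuhan fumpuronbehor

fumpuronbehor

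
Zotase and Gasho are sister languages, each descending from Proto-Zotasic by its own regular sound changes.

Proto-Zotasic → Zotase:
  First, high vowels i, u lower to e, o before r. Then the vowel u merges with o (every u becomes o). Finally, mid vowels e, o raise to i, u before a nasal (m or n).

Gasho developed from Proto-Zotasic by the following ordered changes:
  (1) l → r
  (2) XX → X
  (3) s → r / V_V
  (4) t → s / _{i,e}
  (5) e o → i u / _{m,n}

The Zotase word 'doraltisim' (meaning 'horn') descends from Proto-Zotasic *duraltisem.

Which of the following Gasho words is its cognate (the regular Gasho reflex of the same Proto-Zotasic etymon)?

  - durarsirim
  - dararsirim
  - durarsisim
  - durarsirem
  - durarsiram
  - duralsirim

Gasho: *duraltisem > durartisem > durartirem > durarsirem > durarsirim  (by unconditioned shift, rhotacism, palatalisation, pre-nasal raising)
Only 'durarsirim' matches the regular Gasho development of *duraltisem.

durarsirim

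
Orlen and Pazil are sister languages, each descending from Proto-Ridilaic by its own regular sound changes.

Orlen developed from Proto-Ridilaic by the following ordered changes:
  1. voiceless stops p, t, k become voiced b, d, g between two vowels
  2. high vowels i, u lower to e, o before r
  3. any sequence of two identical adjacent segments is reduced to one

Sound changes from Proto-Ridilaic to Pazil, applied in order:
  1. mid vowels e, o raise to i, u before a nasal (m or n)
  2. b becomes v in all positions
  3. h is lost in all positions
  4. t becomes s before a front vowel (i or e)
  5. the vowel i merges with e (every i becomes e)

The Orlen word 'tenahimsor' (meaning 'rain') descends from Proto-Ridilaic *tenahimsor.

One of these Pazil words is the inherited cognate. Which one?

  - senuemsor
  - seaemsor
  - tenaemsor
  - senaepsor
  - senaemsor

Pazil: start from *tenahimsor.
  rule 1 (pre-nasal raising): tenahimsor → tinahimsor
  rule 2: no change — tinahimsor
  rule 3 (h-loss): tinahimsor → tinaimsor
  rule 4 (palatalisation): tinaimsor → sinaimsor
  rule 5 (vowel merger): sinaimsor → senaemsor
  ⇒ Pazil senaemsor
Only 'senaemsor' matches the regular Pazil development of *tenahimsor.

senaemsor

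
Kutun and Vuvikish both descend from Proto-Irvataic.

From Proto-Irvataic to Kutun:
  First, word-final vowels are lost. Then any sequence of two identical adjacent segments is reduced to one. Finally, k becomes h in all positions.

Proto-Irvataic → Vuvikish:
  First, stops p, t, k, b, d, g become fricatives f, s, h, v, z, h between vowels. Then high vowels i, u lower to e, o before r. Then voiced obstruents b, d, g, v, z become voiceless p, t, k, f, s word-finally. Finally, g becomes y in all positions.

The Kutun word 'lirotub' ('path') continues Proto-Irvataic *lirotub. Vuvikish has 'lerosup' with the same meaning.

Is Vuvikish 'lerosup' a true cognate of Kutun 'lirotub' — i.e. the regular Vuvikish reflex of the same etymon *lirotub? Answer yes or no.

yes

Derive the expected Vuvikish reflex of *lirotub:
Vuvikish: *lirotub > lirosub > lerosub > lerosup  (by intervocalic lenition, pre-rhotic lowering, final devoicing)
Vuvikish 'lerosup' matches the regular reflex exactly, so the pair is cognate.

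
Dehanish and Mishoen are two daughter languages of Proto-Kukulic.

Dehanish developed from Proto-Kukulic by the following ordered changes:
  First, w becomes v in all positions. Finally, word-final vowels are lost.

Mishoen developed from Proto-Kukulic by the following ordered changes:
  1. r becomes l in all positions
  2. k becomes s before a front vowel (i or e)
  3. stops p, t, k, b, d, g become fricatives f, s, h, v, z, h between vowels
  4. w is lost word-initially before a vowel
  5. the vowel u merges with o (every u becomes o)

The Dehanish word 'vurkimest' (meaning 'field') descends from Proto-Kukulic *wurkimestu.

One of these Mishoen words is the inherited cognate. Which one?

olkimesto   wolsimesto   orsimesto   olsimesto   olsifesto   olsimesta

olsimesto

Mishoen: *wurkimestu > wulkimestu > wulsimestu > ulsimestu > olsimesto  (by unconditioned shift, palatalisation, glide loss, vowel merger)
Only 'olsimesto' matches the regular Mishoen development of *wurkimestu.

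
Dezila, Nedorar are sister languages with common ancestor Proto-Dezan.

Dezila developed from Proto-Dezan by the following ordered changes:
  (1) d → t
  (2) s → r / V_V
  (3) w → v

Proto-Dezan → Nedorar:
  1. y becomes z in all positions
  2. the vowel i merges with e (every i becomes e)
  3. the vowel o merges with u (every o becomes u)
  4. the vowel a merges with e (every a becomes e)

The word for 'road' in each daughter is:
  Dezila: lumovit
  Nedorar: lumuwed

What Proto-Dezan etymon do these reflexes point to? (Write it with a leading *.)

*lumowid

Position 6: Dezila has i, Nedorar has e. Dezila preserves i here (none of its changes turn any other segment into i), so the proto-segment is *i.
Position 7: Dezila has t, Nedorar has d. Nedorar preserves d here (none of its changes turn any other segment into d), so the proto-segment is *d.
Verify the candidate proto-form against each daughter:
Dezila: *lumowid
  lumowid → lumowit   [unconditioned shift]
  lumowit (rule 2 does not apply)
  lumowit → lumovit   [unconditioned shift]
  giving Dezila lumovit.
Nedorar: start from *lumowid.
  rule 1: no change — lumowid
  rule 2 (vowel merger): lumowid → lumowed
  rule 3 (vowel merger): lumowed → lumuwed
  rule 4: no change — lumuwed
  ⇒ Nedorar lumuwed
Only *lumowid yields all of Dezila lumovit, Nedorar lumuwed.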